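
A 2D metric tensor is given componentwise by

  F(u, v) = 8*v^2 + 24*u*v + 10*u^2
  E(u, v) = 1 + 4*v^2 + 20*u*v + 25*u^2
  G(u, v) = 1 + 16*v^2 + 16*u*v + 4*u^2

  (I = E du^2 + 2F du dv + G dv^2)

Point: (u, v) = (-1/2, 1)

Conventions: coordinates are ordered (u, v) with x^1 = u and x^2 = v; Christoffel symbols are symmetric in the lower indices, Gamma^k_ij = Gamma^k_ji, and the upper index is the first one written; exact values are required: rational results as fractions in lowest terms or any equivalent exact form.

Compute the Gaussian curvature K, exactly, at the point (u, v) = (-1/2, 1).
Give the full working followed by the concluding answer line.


E = 5/4, F = -3/2, G = 10, EG - F^2 = 41/4 at the point
E_u = -5, E_v = -2, F_u = 14, F_v = 4, G_u = 12, G_v = 24
E_vv = 8, F_uv = 24, G_uu = 8
By Brioschi, K is (det M1 - det M2) divided by (EG - F^2) squared.
M1 = [[-E_vv/2 + F_uv - G_uu/2, E_u/2, F_u - E_v/2], [F_v - G_u/2, E, F], [G_v/2, F, G]] = [[16, -5/2, 15], [-2, 5/4, -3/2], [12, -3/2, 10]]; det M1 = -21
M2 = [[0, E_v/2, G_u/2], [E_v/2, E, F], [G_u/2, F, G]] = [[0, -1, 6], [-1, 5/4, -3/2], [6, -3/2, 10]]; det M2 = -37
det M1 - det M2 = 16; K = 16 / (41/4)^2 = 256/1681

Answer: K = 256/1681


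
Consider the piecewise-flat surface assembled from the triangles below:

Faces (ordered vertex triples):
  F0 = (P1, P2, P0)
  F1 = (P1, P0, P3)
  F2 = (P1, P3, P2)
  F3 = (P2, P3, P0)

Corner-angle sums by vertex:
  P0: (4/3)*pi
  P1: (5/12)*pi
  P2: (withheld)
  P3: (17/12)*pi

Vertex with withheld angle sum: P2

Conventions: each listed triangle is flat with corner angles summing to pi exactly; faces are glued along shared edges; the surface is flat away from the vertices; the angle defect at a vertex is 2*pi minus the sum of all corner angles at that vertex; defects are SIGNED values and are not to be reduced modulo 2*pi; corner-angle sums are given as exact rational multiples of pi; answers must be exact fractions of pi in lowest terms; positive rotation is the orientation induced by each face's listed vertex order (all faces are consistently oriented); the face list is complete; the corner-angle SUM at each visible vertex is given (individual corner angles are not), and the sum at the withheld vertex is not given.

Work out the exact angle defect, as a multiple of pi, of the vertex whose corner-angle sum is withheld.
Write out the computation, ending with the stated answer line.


V = 4, E = 6, F = 4; chi = V - E + F = 2
Gauss-Bonnet: total defect = 2*pi*chi = 4*pi; visible defects sum to (17/6)*pi

Answer: defect(P2) = (7/6)*pi


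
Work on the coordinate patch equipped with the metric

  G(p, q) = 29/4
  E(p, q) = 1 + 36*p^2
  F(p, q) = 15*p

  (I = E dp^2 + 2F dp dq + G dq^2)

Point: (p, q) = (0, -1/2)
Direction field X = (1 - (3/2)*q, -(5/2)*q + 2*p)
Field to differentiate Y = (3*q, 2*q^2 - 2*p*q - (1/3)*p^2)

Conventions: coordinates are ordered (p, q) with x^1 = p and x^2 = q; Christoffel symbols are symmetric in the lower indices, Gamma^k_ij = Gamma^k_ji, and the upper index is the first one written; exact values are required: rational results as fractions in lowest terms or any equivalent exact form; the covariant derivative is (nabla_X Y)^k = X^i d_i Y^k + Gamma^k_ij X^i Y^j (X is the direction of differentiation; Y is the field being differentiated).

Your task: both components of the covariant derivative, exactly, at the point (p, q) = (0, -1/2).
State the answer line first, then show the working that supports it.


Answer: (nabla_X Y)^p = 15/4, (nabla_X Y)^q = -717/116

E = 1, F = 0, G = 29/4 at the point
E_p = 0, E_q = 0, F_p = 15, F_q = 0, G_p = 0, G_q = 0
EG - F^2 = 29/4;  g^inv = (4/29) * [[29/4, 0], [0, 1]]
first-kind symbols [ij,l] = (1/2)(d_i g_jl + d_j g_il - d_l g_ij): [pp,p] = E_p/2 = 0, [pp,q] = F_p - E_q/2 = 15, [pq,p] = E_q/2 = 0, [pq,q] = G_p/2 = 0, [qq,p] = F_q - G_p/2 = 0, [qq,q] = G_q/2 = 0
Gamma^p_ij = (G*[ij,p] - F*[ij,q])/(EG - F^2), Gamma^q_ij = (E*[ij,q] - F*[ij,p])/(EG - F^2)
Gamma_ppp = 0, Gamma_ppq = 0, Gamma_pqq = 0, Gamma_qpp = 60/29, Gamma_qpq = 0, Gamma_qqq = 0
X = (7/4, 5/4), Y = (-3/2, 1/2) at the point


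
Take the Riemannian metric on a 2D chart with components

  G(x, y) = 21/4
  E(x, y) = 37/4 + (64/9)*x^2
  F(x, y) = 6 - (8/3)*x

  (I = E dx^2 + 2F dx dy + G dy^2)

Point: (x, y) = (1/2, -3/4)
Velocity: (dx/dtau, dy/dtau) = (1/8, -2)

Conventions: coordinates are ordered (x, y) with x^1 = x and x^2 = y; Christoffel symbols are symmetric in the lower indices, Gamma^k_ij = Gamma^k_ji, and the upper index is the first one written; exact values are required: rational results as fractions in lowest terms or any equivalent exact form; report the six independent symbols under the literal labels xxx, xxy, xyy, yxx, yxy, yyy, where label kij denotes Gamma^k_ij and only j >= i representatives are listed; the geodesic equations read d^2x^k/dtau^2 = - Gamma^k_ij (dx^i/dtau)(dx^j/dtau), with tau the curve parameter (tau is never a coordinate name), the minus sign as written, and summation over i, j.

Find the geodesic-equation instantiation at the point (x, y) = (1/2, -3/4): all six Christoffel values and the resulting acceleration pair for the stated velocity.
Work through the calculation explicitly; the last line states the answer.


E = 397/36, F = 14/3, G = 21/4 at the point
E_x = 64/9, E_y = 0, F_x = -8/3, F_y = 0, G_x = 0, G_y = 0
EG - F^2 = 5201/144;  g^inv = (144/5201) * [[21/4, -14/3], [-14/3, 397/36]]
first-kind symbols [ij,l] = (1/2)(d_i g_jl + d_j g_il - d_l g_ij): [xx,x] = E_x/2 = 32/9, [xx,y] = F_x - E_y/2 = -8/3, [xy,x] = E_y/2 = 0, [xy,y] = G_x/2 = 0, [yy,x] = F_y - G_x/2 = 0, [yy,y] = G_y/2 = 0
Gamma^x_ij = (G*[ij,x] - F*[ij,y])/(EG - F^2), Gamma^y_ij = (E*[ij,y] - F*[ij,x])/(EG - F^2)
Gamma_xxx = 640/743, Gamma_xxy = 0, Gamma_xyy = 0, Gamma_yxx = -6624/5201, Gamma_yxy = 0, Gamma_yyy = 0
d^2x/dtau^2 = -(Gamma_xxx*(1/8)^2 + 2*Gamma_xxy*(1/8)*(-2) + Gamma_xyy*(-2)^2) = -10/743
d^2y/dtau^2 = -(Gamma_yxx*(1/8)^2 + 2*Gamma_yxy*(1/8)*(-2) + Gamma_yyy*(-2)^2) = 207/10402

Answer: Gamma_xxx = 640/743, Gamma_xxy = 0, Gamma_xyy = 0, Gamma_yxx = -6624/5201, Gamma_yxy = 0, Gamma_yyy = 0; accelerations (d^2x/dtau^2, d^2y/dtau^2) = (-10/743, 207/10402)


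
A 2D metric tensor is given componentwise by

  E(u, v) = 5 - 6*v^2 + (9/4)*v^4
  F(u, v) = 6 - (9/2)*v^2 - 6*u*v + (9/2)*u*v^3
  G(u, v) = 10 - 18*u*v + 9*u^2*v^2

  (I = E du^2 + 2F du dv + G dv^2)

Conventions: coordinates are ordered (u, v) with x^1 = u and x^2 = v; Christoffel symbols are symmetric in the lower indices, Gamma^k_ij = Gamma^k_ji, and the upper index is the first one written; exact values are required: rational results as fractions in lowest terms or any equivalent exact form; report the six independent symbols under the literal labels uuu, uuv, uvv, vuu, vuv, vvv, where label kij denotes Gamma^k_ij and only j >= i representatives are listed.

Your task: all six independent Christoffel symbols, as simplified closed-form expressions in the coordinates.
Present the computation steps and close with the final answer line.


E = 5 - 6*v^2 + (9/4)*v^4; F = 6 - (9/2)*v^2 - 6*u*v + (9/2)*u*v^3; G = 10 - 18*u*v + 9*u^2*v^2
Gamma^k_ij = (1/2) g^{kl} (d_i g_jl + d_j g_il - d_l g_ij), with g^inv = (1/(EG-F^2)) [[G, -F], [-F, E]]
first partials: E_u = 0, E_v = -12*v + 9*v^3, F_u = -6*v + (9/2)*v^3, F_v = -9*v - 6*u + (27/2)*u*v^2, G_u = -18*v + 18*u*v^2, G_v = -18*u + 18*u^2*v
D = EG - F^2 = 14 - 6*v^2 - 18*u*v + (9/4)*v^4 + 9*u^2*v^2
expanded: Gamma^u_uu = (G E_u - 2F F_u + F E_v)/(2D), Gamma^u_uv = (G E_v - F G_u)/(2D), Gamma^u_vv = (2G F_v - G G_u - F G_v)/(2D), Gamma^v_uu = (2E F_u - E E_v - F E_u)/(2D), Gamma^v_uv = (E G_u - F E_v)/(2D), Gamma^v_vv = (E G_v - 2F F_v + F G_u)/(2D); substitute and cancel common factors

Answer: Gamma_uuu = 0, Gamma_uuv = (18*v^3 - 24*v)/(36*u^2*v^2 - 72*u*v + 9*v^4 - 24*v^2 + 56), Gamma_uvv = (18*u*v^2 - 24*u)/(36*u^2*v^2 - 72*u*v + 9*v^4 - 24*v^2 + 56), Gamma_vuu = 0, Gamma_vuv = (36*u*v^2 - 36*v)/(36*u^2*v^2 - 72*u*v + 9*v^4 - 24*v^2 + 56), Gamma_vvv = (36*u^2*v - 36*u)/(36*u^2*v^2 - 72*u*v + 9*v^4 - 24*v^2 + 56)


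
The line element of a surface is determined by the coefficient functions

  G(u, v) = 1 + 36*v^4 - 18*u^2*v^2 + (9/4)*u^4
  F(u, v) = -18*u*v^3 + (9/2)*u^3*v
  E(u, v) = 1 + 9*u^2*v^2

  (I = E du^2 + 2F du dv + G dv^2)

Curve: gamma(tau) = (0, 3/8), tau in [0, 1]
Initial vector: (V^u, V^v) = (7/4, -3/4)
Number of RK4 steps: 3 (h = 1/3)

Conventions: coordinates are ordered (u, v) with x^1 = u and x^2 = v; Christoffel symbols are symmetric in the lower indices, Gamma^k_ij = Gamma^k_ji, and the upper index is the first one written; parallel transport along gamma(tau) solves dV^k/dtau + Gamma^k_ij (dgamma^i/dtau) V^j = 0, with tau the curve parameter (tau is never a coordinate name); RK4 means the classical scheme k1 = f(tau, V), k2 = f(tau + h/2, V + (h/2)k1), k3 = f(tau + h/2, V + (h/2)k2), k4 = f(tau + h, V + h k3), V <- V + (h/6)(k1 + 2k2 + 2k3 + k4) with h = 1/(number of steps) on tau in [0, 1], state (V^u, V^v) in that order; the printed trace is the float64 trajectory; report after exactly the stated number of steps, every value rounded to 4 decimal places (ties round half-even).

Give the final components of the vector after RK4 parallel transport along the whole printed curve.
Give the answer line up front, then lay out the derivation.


Answer: V^u = 1.7500, V^v = -0.7500

gamma'(tau) = (0, 0); f(tau, V)^k = -Gamma^k_ij(gamma(tau)) gamma'^i(tau) V^j; h = 1/3; intermediate values shown to 6 dp
curve data and Christoffel symbols at the stage parameters:
  tau = 0.000000: gamma = (0.000000, 0.375000), gamma' = (0.000000, 0.000000); Gamma_uuu = 0.000000, Gamma_uuv = 0.000000, Gamma_uvv = 0.000000, Gamma_vuu = -0.554478, Gamma_vuv = 0.000000, Gamma_vvv = 2.217912
  tau = 0.166667: gamma = (0.000000, 0.375000), gamma' = (0.000000, 0.000000); Gamma_uuu = 0.000000, Gamma_uuv = 0.000000, Gamma_uvv = 0.000000, Gamma_vuu = -0.554478, Gamma_vuv = 0.000000, Gamma_vvv = 2.217912
  tau = 0.333333: gamma = (0.000000, 0.375000), gamma' = (0.000000, 0.000000); Gamma_uuu = 0.000000, Gamma_uuv = 0.000000, Gamma_uvv = 0.000000, Gamma_vuu = -0.554478, Gamma_vuv = 0.000000, Gamma_vvv = 2.217912
  tau = 0.500000: gamma = (0.000000, 0.375000), gamma' = (0.000000, 0.000000); Gamma_uuu = 0.000000, Gamma_uuv = 0.000000, Gamma_uvv = 0.000000, Gamma_vuu = -0.554478, Gamma_vuv = 0.000000, Gamma_vvv = 2.217912
  tau = 0.666667: gamma = (0.000000, 0.375000), gamma' = (0.000000, 0.000000); Gamma_uuu = 0.000000, Gamma_uuv = 0.000000, Gamma_uvv = 0.000000, Gamma_vuu = -0.554478, Gamma_vuv = 0.000000, Gamma_vvv = 2.217912
  tau = 0.833333: gamma = (0.000000, 0.375000), gamma' = (0.000000, 0.000000); Gamma_uuu = 0.000000, Gamma_uuv = 0.000000, Gamma_uvv = 0.000000, Gamma_vuu = -0.554478, Gamma_vuv = 0.000000, Gamma_vvv = 2.217912
  tau = 1.000000: gamma = (0.000000, 0.375000), gamma' = (0.000000, 0.000000); Gamma_uuu = 0.000000, Gamma_uuv = 0.000000, Gamma_uvv = 0.000000, Gamma_vuu = -0.554478, Gamma_vuv = 0.000000, Gamma_vvv = 2.217912
step 0: V^u = 1.7500, V^v = -0.7500
step 1: k1 = (0.000000, 0.000000), k2 = (0.000000, 0.000000), k3 = (0.000000, 0.000000), k4 = (0.000000, 0.000000); V <- V + (h/6)(k1 + 2k2 + 2k3 + k4): V^u = 1.7500, V^v = -0.7500
step 2: k1 = (0.000000, 0.000000), k2 = (0.000000, 0.000000), k3 = (0.000000, 0.000000), k4 = (0.000000, 0.000000); V <- V + (h/6)(k1 + 2k2 + 2k3 + k4): V^u = 1.7500, V^v = -0.7500
step 3: k1 = (0.000000, 0.000000), k2 = (0.000000, 0.000000), k3 = (0.000000, 0.000000), k4 = (0.000000, 0.000000); V <- V + (h/6)(k1 + 2k2 + 2k3 + k4): V^u = 1.7500, V^v = -0.7500


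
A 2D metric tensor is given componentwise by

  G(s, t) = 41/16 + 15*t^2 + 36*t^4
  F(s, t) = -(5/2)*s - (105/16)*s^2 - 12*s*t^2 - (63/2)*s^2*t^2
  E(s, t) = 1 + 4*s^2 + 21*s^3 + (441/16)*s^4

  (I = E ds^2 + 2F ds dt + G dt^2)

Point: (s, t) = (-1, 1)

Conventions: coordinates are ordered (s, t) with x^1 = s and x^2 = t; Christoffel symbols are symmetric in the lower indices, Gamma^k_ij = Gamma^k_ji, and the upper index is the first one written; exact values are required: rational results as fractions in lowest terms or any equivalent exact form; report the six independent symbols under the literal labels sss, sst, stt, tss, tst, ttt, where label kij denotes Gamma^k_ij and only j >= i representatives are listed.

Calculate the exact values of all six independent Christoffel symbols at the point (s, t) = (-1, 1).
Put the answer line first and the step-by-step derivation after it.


Answer: Gamma_sss = -221/513, Gamma_sst = 0, Gamma_stt = -104/171, Gamma_tss = 493/513, Gamma_tst = 0, Gamma_ttt = 232/171

E = 185/16, F = -377/16, G = 857/16 at the point
E_s = -221/4, E_t = 0, F_s = 493/8, F_t = -39, G_s = 0, G_t = 174
EG - F^2 = 513/8;  g^inv = (8/513) * [[857/16, 377/16], [377/16, 185/16]]
first-kind symbols [ij,l] = (1/2)(d_i g_jl + d_j g_il - d_l g_ij): [ss,s] = E_s/2 = -221/8, [ss,t] = F_s - E_t/2 = 493/8, [st,s] = E_t/2 = 0, [st,t] = G_s/2 = 0, [tt,s] = F_t - G_s/2 = -39, [tt,t] = G_t/2 = 87
Gamma^s_ij = (G*[ij,s] - F*[ij,t])/(EG - F^2), Gamma^t_ij = (E*[ij,t] - F*[ij,s])/(EG - F^2)


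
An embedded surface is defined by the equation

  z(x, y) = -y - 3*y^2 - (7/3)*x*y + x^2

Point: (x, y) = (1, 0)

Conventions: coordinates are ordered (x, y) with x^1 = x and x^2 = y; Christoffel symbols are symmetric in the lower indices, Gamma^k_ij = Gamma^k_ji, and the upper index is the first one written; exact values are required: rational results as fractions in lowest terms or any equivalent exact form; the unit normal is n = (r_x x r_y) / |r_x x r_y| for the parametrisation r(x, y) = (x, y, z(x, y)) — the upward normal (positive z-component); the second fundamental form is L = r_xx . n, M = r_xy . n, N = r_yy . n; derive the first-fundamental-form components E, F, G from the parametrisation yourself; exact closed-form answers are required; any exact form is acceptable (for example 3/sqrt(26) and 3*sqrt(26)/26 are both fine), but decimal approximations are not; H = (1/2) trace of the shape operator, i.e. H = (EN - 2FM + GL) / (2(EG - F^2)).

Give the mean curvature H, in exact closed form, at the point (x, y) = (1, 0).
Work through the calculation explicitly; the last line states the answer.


z_x = 2, z_y = -10/3, z_xx = 2, z_xy = -7/3, z_yy = -6
E = 5, F = -20/3, G = 109/9; answer radicand W^2 = 145/9
unnormalised second-form numerators: l = 2, m = -7/3, n = -6; L = l/sqrt(145/9), and similarly M = m/sqrt(W^2), N = n/sqrt(W^2)
H = (E*n - 2*F*m + G*l) / (2*(EG - F^2)*sqrt(W^2)); E*n - 2*F*m + G*l = -332/9, EG - F^2 = 145/9, so H = (-166/145)/sqrt(145/9)

Answer: H = -498*sqrt(145)/21025


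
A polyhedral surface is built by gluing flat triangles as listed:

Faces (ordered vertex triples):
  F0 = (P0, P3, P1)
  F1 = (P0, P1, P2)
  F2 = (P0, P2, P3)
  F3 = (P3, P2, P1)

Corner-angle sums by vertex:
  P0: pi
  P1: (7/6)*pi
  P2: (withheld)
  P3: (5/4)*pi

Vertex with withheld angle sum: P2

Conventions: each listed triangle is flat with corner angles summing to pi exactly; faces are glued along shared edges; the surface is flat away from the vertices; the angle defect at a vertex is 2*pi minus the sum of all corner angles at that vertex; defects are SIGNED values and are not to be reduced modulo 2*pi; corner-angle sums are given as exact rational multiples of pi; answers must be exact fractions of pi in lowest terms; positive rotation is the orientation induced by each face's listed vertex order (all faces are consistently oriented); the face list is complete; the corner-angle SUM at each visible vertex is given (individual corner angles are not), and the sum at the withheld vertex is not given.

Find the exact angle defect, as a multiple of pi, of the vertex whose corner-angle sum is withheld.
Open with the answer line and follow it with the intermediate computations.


Answer: defect(P2) = (17/12)*pi

V = 4, E = 6, F = 4; chi = V - E + F = 2
Gauss-Bonnet: total defect = 2*pi*chi = 4*pi; visible defects sum to (31/12)*pi


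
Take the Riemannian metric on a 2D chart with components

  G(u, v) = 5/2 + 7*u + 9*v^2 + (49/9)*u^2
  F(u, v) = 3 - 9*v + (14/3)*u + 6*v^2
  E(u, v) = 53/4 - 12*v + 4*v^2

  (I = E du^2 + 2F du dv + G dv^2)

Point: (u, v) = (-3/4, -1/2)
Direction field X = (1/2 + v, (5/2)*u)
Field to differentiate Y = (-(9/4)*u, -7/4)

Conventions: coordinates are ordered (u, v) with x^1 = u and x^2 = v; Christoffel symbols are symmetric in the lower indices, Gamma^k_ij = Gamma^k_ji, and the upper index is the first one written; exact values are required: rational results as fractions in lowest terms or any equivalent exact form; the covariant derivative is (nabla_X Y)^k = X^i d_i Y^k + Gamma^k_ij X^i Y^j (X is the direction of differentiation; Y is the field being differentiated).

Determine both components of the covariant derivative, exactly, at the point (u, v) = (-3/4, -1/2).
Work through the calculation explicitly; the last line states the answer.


E = 81/4, F = 11/2, G = 41/16 at the point
E_u = 0, E_v = -16, F_u = 14/3, F_v = -15, G_u = -7/6, G_v = -9
EG - F^2 = 1385/64;  g^inv = (64/1385) * [[41/16, -11/2], [-11/2, 81/4]]
first-kind symbols [ij,l] = (1/2)(d_i g_jl + d_j g_il - d_l g_ij): [uu,u] = E_u/2 = 0, [uu,v] = F_u - E_v/2 = 38/3, [uv,u] = E_v/2 = -8, [uv,v] = G_u/2 = -7/12, [vv,u] = F_v - G_u/2 = -173/12, [vv,v] = G_v/2 = -9/2
Gamma^u_ij = (G*[ij,u] - F*[ij,v])/(EG - F^2), Gamma^v_ij = (E*[ij,v] - F*[ij,u])/(EG - F^2)
Gamma_uuu = -13376/4155, Gamma_uuv = -664/831, Gamma_uvv = -2341/4155, Gamma_vuu = 16416/1385, Gamma_vuv = 412/277, Gamma_vvv = -2272/4155
X = (0, -15/8), Y = (27/16, -7/4) at the point

Answer: (nabla_X Y)^u = 6023/8864, (nabla_X Y)^v = -57619/8864


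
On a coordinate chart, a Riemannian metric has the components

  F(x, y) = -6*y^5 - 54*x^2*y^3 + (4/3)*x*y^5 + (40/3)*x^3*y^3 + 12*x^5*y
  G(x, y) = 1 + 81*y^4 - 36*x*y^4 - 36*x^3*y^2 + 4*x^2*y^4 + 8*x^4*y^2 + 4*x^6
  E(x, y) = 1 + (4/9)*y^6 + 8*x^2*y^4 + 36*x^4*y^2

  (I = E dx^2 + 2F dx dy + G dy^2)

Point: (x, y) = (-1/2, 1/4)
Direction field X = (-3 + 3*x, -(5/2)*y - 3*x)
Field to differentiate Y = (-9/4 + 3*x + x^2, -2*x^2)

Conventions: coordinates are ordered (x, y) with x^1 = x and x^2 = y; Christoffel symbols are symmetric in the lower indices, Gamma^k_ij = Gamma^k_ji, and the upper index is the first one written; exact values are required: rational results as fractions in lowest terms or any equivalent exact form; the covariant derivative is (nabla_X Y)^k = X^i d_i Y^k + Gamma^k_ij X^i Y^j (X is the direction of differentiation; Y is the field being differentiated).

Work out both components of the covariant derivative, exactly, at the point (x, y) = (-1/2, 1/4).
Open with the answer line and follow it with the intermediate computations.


Answer: (nabla_X Y)^x = -958419/70564, (nabla_X Y)^y = 24750/17641

E = 10585/9216, F = -259/768, G = 113/64 at the point
E_x = -37/32, E_y = 481/384, F_x = 1489/768, F_y = -643/192, G_x = -91/32, G_y = 35/4
EG - F^2 = 17641/9216;  g^inv = (9216/17641) * [[113/64, 259/768], [259/768, 10585/9216]]
first-kind symbols [ij,l] = (1/2)(d_i g_jl + d_j g_il - d_l g_ij): [xx,x] = E_x/2 = -37/64, [xx,y] = F_x - E_y/2 = 21/16, [xy,x] = E_y/2 = 481/768, [xy,y] = G_x/2 = -91/64, [yy,x] = F_y - G_x/2 = -185/96, [yy,y] = G_y/2 = 35/8
Gamma^x_ij = (G*[ij,x] - F*[ij,y])/(EG - F^2), Gamma^y_ij = (E*[ij,y] - F*[ij,x])/(EG - F^2)
Gamma_xxx = -5328/17641, Gamma_xxy = 444/1357, Gamma_xyy = -17760/17641, Gamma_yxx = 12096/17641, Gamma_yxy = -1008/1357, Gamma_yyy = 40320/17641
X = (-9/2, 7/8), Y = (-7/2, -1/2) at the point


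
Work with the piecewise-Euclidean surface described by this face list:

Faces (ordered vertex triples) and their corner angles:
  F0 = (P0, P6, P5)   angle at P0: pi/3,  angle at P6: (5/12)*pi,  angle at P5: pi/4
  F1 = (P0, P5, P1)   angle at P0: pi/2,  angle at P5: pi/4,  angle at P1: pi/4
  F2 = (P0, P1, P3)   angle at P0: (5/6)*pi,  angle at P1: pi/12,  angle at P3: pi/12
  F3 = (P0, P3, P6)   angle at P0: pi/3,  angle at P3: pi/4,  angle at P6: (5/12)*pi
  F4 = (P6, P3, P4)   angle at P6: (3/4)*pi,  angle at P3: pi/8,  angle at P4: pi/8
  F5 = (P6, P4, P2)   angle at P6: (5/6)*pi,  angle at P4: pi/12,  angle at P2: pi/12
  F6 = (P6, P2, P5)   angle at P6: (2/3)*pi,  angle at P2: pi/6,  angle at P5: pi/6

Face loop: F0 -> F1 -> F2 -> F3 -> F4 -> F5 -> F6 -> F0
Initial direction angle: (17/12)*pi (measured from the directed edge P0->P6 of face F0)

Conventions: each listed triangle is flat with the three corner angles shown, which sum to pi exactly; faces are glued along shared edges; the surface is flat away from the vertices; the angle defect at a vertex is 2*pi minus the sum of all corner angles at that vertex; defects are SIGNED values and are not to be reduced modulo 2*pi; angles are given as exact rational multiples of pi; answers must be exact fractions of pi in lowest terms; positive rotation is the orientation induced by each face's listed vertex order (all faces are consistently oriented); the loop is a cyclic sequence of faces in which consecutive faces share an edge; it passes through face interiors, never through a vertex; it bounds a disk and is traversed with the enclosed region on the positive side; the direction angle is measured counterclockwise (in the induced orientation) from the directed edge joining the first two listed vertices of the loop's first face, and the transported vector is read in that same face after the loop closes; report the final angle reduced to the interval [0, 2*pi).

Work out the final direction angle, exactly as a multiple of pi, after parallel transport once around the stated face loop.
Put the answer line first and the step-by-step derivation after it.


Answer: final direction angle = pi/3

enclosed vertex P0: corner angles sum to 2*pi, defect = 2*pi - 2*pi = 0
enclosed vertex P6: corner angles sum to (37/12)*pi, defect = 2*pi - (37/12)*pi = (-13/12)*pi
final direction = starting direction + enclosed defect total, reduced mod 2*pi (induced orientation)
final angle = (17/12)*pi - (13/12)*pi = pi/3 (mod 2*pi)


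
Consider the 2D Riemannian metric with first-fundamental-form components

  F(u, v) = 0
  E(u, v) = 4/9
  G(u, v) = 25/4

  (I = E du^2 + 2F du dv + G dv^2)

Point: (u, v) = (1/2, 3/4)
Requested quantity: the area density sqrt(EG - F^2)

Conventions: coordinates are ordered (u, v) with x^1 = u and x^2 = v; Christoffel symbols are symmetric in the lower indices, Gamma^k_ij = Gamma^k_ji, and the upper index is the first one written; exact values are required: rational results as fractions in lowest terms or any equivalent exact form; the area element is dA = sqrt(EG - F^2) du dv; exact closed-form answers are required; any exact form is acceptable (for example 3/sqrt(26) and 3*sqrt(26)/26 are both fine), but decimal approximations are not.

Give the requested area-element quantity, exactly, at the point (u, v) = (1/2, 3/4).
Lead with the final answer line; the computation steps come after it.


Answer: sqrt(EG - F^2) = 5/3

E = 4/9, F = 0, G = 25/4; EG - F^2 = 25/9


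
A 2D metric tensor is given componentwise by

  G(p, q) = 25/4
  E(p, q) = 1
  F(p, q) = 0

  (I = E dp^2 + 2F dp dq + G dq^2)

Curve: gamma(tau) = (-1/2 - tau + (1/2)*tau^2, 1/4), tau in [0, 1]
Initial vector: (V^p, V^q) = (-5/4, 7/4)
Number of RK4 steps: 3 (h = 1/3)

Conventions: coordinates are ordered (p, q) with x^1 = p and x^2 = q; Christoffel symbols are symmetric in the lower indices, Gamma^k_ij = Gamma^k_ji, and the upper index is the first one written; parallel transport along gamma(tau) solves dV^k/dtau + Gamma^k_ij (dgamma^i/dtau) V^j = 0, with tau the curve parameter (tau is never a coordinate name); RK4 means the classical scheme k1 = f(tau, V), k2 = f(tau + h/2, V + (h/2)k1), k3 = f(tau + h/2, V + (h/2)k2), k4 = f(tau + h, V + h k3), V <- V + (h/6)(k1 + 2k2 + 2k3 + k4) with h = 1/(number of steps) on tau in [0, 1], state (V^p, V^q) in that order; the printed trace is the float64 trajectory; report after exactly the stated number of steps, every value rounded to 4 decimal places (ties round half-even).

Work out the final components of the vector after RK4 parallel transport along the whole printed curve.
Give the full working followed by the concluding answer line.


gamma'(tau) = (-1 + tau, 0); f(tau, V)^k = -Gamma^k_ij(gamma(tau)) gamma'^i(tau) V^j; h = 1/3; intermediate values shown to 6 dp
curve data and Christoffel symbols at the stage parameters:
  tau = 0.000000: gamma = (-0.500000, 0.250000), gamma' = (-1.000000, 0.000000); Gamma_ppp = 0.000000, Gamma_ppq = 0.000000, Gamma_pqq = 0.000000, Gamma_qpp = 0.000000, Gamma_qpq = 0.000000, Gamma_qqq = 0.000000
  tau = 0.166667: gamma = (-0.652778, 0.250000), gamma' = (-0.833333, 0.000000); Gamma_ppp = 0.000000, Gamma_ppq = 0.000000, Gamma_pqq = 0.000000, Gamma_qpp = 0.000000, Gamma_qpq = 0.000000, Gamma_qqq = 0.000000
  tau = 0.333333: gamma = (-0.777778, 0.250000), gamma' = (-0.666667, 0.000000); Gamma_ppp = 0.000000, Gamma_ppq = 0.000000, Gamma_pqq = 0.000000, Gamma_qpp = 0.000000, Gamma_qpq = 0.000000, Gamma_qqq = 0.000000
  tau = 0.500000: gamma = (-0.875000, 0.250000), gamma' = (-0.500000, 0.000000); Gamma_ppp = 0.000000, Gamma_ppq = 0.000000, Gamma_pqq = 0.000000, Gamma_qpp = 0.000000, Gamma_qpq = 0.000000, Gamma_qqq = 0.000000
  tau = 0.666667: gamma = (-0.944444, 0.250000), gamma' = (-0.333333, 0.000000); Gamma_ppp = 0.000000, Gamma_ppq = 0.000000, Gamma_pqq = 0.000000, Gamma_qpp = 0.000000, Gamma_qpq = 0.000000, Gamma_qqq = 0.000000
  tau = 0.833333: gamma = (-0.986111, 0.250000), gamma' = (-0.166667, 0.000000); Gamma_ppp = 0.000000, Gamma_ppq = 0.000000, Gamma_pqq = 0.000000, Gamma_qpp = 0.000000, Gamma_qpq = 0.000000, Gamma_qqq = 0.000000
  tau = 1.000000: gamma = (-1.000000, 0.250000), gamma' = (0.000000, 0.000000); Gamma_ppp = 0.000000, Gamma_ppq = 0.000000, Gamma_pqq = 0.000000, Gamma_qpp = 0.000000, Gamma_qpq = 0.000000, Gamma_qqq = 0.000000
step 0: V^p = -1.2500, V^q = 1.7500
step 1: k1 = (0.000000, 0.000000), k2 = (0.000000, 0.000000), k3 = (0.000000, 0.000000), k4 = (0.000000, 0.000000); V <- V + (h/6)(k1 + 2k2 + 2k3 + k4): V^p = -1.2500, V^q = 1.7500
step 2: k1 = (0.000000, 0.000000), k2 = (0.000000, 0.000000), k3 = (0.000000, 0.000000), k4 = (0.000000, 0.000000); V <- V + (h/6)(k1 + 2k2 + 2k3 + k4): V^p = -1.2500, V^q = 1.7500
step 3: k1 = (0.000000, 0.000000), k2 = (0.000000, 0.000000), k3 = (0.000000, 0.000000), k4 = (0.000000, 0.000000); V <- V + (h/6)(k1 + 2k2 + 2k3 + k4): V^p = -1.2500, V^q = 1.7500

Answer: V^p = -1.2500, V^q = 1.7500


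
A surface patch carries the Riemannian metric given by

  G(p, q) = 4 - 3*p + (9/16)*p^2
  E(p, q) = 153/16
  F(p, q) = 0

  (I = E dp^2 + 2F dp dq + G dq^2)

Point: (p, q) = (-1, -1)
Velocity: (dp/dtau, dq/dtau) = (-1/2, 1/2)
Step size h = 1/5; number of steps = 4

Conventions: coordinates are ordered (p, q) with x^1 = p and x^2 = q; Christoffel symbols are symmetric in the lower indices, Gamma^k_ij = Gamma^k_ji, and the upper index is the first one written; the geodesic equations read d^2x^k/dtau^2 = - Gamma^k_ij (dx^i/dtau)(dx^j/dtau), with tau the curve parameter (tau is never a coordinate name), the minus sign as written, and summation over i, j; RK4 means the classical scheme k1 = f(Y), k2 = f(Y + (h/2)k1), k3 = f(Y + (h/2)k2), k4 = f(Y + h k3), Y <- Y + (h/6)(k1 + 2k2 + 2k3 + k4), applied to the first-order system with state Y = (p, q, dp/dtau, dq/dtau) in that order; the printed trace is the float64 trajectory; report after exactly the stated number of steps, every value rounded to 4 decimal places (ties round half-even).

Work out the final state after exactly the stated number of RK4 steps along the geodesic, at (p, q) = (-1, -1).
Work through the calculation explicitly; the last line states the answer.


f(Y) = (dp/dtau, dq/dtau, -Gamma^p_ij Y'^i Y'^j, -Gamma^q_ij Y'^i Y'^j) with the Gammas evaluated at the stage position; h = 0.200000; intermediate values shown to 6 dp
step 0: p = -1.0000, q = -1.0000, dp/dtau = -0.5000, dq/dtau = 0.5000
step 1:
  k1: at (p, q) = (-1.000000, -1.000000), (dp/dtau, dq/dtau) = (-0.500000, 0.500000); Gamma_ppp = 0.000000, Gamma_ppq = 0.000000, Gamma_pqq = 0.215686, Gamma_qpp = 0.000000, Gamma_qpq = -0.272727, Gamma_qqq = 0.000000; k1 = (-0.500000, 0.500000, -0.053922, -0.136364)
  k2: at (p, q) = (-1.050000, -0.950000), (dp/dtau, dq/dtau) = (-0.505392, 0.486364); Gamma_ppp = 0.000000, Gamma_ppq = 0.000000, Gamma_pqq = 0.218627, Gamma_qpp = 0.000000, Gamma_qpq = -0.269058, Gamma_qqq = 0.000000; k2 = (-0.505392, 0.486364, -0.051716, -0.132271)
  k3: at (p, q) = (-1.050539, -0.951364), (dp/dtau, dq/dtau) = (-0.505172, 0.486773); Gamma_ppp = 0.000000, Gamma_ppq = 0.000000, Gamma_pqq = 0.218659, Gamma_qpp = 0.000000, Gamma_qpq = -0.269019, Gamma_qqq = 0.000000; k3 = (-0.505172, 0.486773, -0.051811, -0.132306)
  k4: at (p, q) = (-1.101034, -0.902645), (dp/dtau, dq/dtau) = (-0.510362, 0.473539); Gamma_ppp = 0.000000, Gamma_ppq = 0.000000, Gamma_pqq = 0.221629, Gamma_qpp = 0.000000, Gamma_qpq = -0.265414, Gamma_qqq = 0.000000; k4 = (-0.510362, 0.473539, -0.049698, -0.128288)
  Y <- Y + (h/6)(k1 + 2k2 + 2k3 + k4): p = -1.1010, q = -0.9027, dp/dtau = -0.5104, dq/dtau = 0.4735
step 2:
  k1: at (p, q) = (-1.101050, -0.902673), (dp/dtau, dq/dtau) = (-0.510356, 0.473540); Gamma_ppp = 0.000000, Gamma_ppq = 0.000000, Gamma_pqq = 0.221630, Gamma_qpp = 0.000000, Gamma_qpq = -0.265413, Gamma_qqq = 0.000000; k1 = (-0.510356, 0.473540, -0.049698, -0.128287)
  k2: at (p, q) = (-1.152085, -0.855319), (dp/dtau, dq/dtau) = (-0.515326, 0.460711); Gamma_ppp = 0.000000, Gamma_ppq = 0.000000, Gamma_pqq = 0.224632, Gamma_qpp = 0.000000, Gamma_qpq = -0.261866, Gamma_qqq = 0.000000; k2 = (-0.515326, 0.460711, -0.047679, -0.124342)
  k3: at (p, q) = (-1.152582, -0.856602), (dp/dtau, dq/dtau) = (-0.515124, 0.461106); Gamma_ppp = 0.000000, Gamma_ppq = 0.000000, Gamma_pqq = 0.224662, Gamma_qpp = 0.000000, Gamma_qpq = -0.261832, Gamma_qqq = 0.000000; k3 = (-0.515124, 0.461106, -0.047767, -0.124384)
  k4: at (p, q) = (-1.204074, -0.810452), (dp/dtau, dq/dtau) = (-0.519909, 0.448663); Gamma_ppp = 0.000000, Gamma_ppq = 0.000000, Gamma_pqq = 0.227691, Gamma_qpp = 0.000000, Gamma_qpq = -0.258348, Gamma_qqq = 0.000000; k4 = (-0.519909, 0.448663, -0.045834, -0.120527)
  Y <- Y + (h/6)(k1 + 2k2 + 2k3 + k4): p = -1.2041, q = -0.8105, dp/dtau = -0.5199, dq/dtau = 0.4487
step 3:
  k1: at (p, q) = (-1.204088, -0.810478), (dp/dtau, dq/dtau) = (-0.519903, 0.448664); Gamma_ppp = 0.000000, Gamma_ppq = 0.000000, Gamma_pqq = 0.227691, Gamma_qpp = 0.000000, Gamma_qpq = -0.258348, Gamma_qqq = 0.000000; k1 = (-0.519903, 0.448664, -0.045834, -0.120525)
  k2: at (p, q) = (-1.256079, -0.765612), (dp/dtau, dq/dtau) = (-0.524487, 0.436612); Gamma_ppp = 0.000000, Gamma_ppq = 0.000000, Gamma_pqq = 0.230750, Gamma_qpp = 0.000000, Gamma_qpq = -0.254924, Gamma_qqq = 0.000000; k2 = (-0.524487, 0.436612, -0.043988, -0.116753)
  k3: at (p, q) = (-1.256537, -0.766817), (dp/dtau, dq/dtau) = (-0.524302, 0.436989); Gamma_ppp = 0.000000, Gamma_ppq = 0.000000, Gamma_pqq = 0.230777, Gamma_qpp = 0.000000, Gamma_qpq = -0.254894, Gamma_qqq = 0.000000; k3 = (-0.524302, 0.436989, -0.044069, -0.116800)
  k4: at (p, q) = (-1.308949, -0.723081), (dp/dtau, dq/dtau) = (-0.528717, 0.425304); Gamma_ppp = 0.000000, Gamma_ppq = 0.000000, Gamma_pqq = 0.233860, Gamma_qpp = 0.000000, Gamma_qpq = -0.251533, Gamma_qqq = 0.000000; k4 = (-0.528717, 0.425304, -0.042301, -0.113122)
  Y <- Y + (h/6)(k1 + 2k2 + 2k3 + k4): p = -1.3090, q = -0.7231, dp/dtau = -0.5287, dq/dtau = 0.4253
step 4:
  k1: at (p, q) = (-1.308962, -0.723106), (dp/dtau, dq/dtau) = (-0.528712, 0.425306); Gamma_ppp = 0.000000, Gamma_ppq = 0.000000, Gamma_pqq = 0.233860, Gamma_qpp = 0.000000, Gamma_qpq = -0.251533, Gamma_qqq = 0.000000; k1 = (-0.528712, 0.425306, -0.042302, -0.113121)
  k2: at (p, q) = (-1.361833, -0.680575), (dp/dtau, dq/dtau) = (-0.532942, 0.413994); Gamma_ppp = 0.000000, Gamma_ppq = 0.000000, Gamma_pqq = 0.236971, Gamma_qpp = 0.000000, Gamma_qpq = -0.248231, Gamma_qqq = 0.000000; k2 = (-0.532942, 0.413994, -0.040615, -0.109537)
  k3: at (p, q) = (-1.362256, -0.681707), (dp/dtau, dq/dtau) = (-0.532773, 0.414352); Gamma_ppp = 0.000000, Gamma_ppq = 0.000000, Gamma_pqq = 0.236995, Gamma_qpp = 0.000000, Gamma_qpq = -0.248205, Gamma_qqq = 0.000000; k3 = (-0.532773, 0.414352, -0.040689, -0.109585)
  k4: at (p, q) = (-1.415516, -0.640236), (dp/dtau, dq/dtau) = (-0.536849, 0.403389); Gamma_ppp = 0.000000, Gamma_ppq = 0.000000, Gamma_pqq = 0.240128, Gamma_qpp = 0.000000, Gamma_qpq = -0.244967, Gamma_qqq = 0.000000; k4 = (-0.536849, 0.403389, -0.039074, -0.106100)
  Y <- Y + (h/6)(k1 + 2k2 + 2k3 + k4): p = -1.4155, q = -0.6403, dp/dtau = -0.5368, dq/dtau = 0.4034

Answer: p = -1.4155, q = -0.6403, dp/dtau = -0.5368, dq/dtau = 0.4034


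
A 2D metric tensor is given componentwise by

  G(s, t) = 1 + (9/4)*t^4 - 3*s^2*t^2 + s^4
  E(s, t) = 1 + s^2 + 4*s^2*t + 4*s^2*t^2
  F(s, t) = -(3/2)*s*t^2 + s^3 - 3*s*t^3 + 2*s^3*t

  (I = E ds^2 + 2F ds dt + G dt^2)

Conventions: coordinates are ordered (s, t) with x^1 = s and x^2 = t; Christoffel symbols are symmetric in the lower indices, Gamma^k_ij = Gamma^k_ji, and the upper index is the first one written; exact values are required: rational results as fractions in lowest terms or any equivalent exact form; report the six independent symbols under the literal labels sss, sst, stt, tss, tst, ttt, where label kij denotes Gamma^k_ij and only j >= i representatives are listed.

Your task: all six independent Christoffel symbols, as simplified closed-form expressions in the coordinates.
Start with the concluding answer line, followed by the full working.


Answer: Gamma_sss = (16*s*t^2 + 16*s*t + 4*s)/(4*s^4 + 4*s^2*t^2 + 16*s^2*t + 4*s^2 + 9*t^4 + 4), Gamma_sst = (16*s^2*t + 8*s^2)/(4*s^4 + 4*s^2*t^2 + 16*s^2*t + 4*s^2 + 9*t^4 + 4), Gamma_stt = (-24*s*t^2 - 12*s*t)/(4*s^4 + 4*s^2*t^2 + 16*s^2*t + 4*s^2 + 9*t^4 + 4), Gamma_tss = (8*s^2*t + 4*s^2 - 12*t^3 - 6*t^2)/(4*s^4 + 4*s^2*t^2 + 16*s^2*t + 4*s^2 + 9*t^4 + 4), Gamma_tst = (8*s^3 - 12*s*t^2)/(4*s^4 + 4*s^2*t^2 + 16*s^2*t + 4*s^2 + 9*t^4 + 4), Gamma_ttt = (-12*s^2*t + 18*t^3)/(4*s^4 + 4*s^2*t^2 + 16*s^2*t + 4*s^2 + 9*t^4 + 4)

E = 1 + s^2 + 4*s^2*t + 4*s^2*t^2; F = -(3/2)*s*t^2 + s^3 - 3*s*t^3 + 2*s^3*t; G = 1 + (9/4)*t^4 - 3*s^2*t^2 + s^4
Gamma^k_ij = (1/2) g^{kl} (d_i g_jl + d_j g_il - d_l g_ij), with g^inv = (1/(EG-F^2)) [[G, -F], [-F, E]]
first partials: E_s = 2*s + 8*s*t + 8*s*t^2, E_t = 4*s^2 + 8*s^2*t, F_s = -(3/2)*t^2 + 3*s^2 - 3*t^3 + 6*s^2*t, F_t = -3*s*t - 9*s*t^2 + 2*s^3, G_s = -6*s*t^2 + 4*s^3, G_t = 9*t^3 - 6*s^2*t
D = EG - F^2 = 1 + s^2 + 4*s^2*t + (9/4)*t^4 + s^2*t^2 + s^4
expanded: Gamma^s_ss = (G E_s - 2F F_s + F E_t)/(2D), Gamma^s_st = (G E_t - F G_s)/(2D), Gamma^s_tt = (2G F_t - G G_s - F G_t)/(2D), Gamma^t_ss = (2E F_s - E E_t - F E_s)/(2D), Gamma^t_st = (E G_s - F E_t)/(2D), Gamma^t_tt = (E G_t - 2F F_t + F G_s)/(2D); substitute and cancel common factors


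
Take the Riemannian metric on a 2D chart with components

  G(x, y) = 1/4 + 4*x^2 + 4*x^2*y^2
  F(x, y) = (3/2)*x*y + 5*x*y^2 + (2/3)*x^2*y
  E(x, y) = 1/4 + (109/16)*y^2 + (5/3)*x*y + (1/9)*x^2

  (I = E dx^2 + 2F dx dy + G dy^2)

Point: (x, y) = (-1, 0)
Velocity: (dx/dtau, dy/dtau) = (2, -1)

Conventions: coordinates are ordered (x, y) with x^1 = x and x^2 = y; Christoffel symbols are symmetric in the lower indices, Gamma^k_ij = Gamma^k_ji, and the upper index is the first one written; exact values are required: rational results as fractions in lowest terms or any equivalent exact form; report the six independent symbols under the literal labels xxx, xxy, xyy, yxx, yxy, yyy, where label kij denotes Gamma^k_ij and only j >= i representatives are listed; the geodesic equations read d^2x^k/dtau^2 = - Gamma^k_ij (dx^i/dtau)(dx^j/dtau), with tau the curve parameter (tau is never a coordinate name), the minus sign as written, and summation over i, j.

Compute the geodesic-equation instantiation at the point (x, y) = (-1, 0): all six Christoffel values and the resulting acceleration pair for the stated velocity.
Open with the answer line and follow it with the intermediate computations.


Answer: Gamma_xxx = -4/13, Gamma_xxy = -30/13, Gamma_xyy = 114/13, Gamma_yxx = 10/51, Gamma_yxy = -16/17, Gamma_yyy = 0; accelerations (d^2x/dtau^2, d^2y/dtau^2) = (-218/13, -232/51)

E = 13/36, F = 0, G = 17/4 at the point
E_x = -2/9, E_y = -5/3, F_x = 0, F_y = -5/6, G_x = -8, G_y = 0
EG - F^2 = 221/144;  g^inv = (144/221) * [[17/4, 0], [0, 13/36]]
first-kind symbols [ij,l] = (1/2)(d_i g_jl + d_j g_il - d_l g_ij): [xx,x] = E_x/2 = -1/9, [xx,y] = F_x - E_y/2 = 5/6, [xy,x] = E_y/2 = -5/6, [xy,y] = G_x/2 = -4, [yy,x] = F_y - G_x/2 = 19/6, [yy,y] = G_y/2 = 0
Gamma^x_ij = (G*[ij,x] - F*[ij,y])/(EG - F^2), Gamma^y_ij = (E*[ij,y] - F*[ij,x])/(EG - F^2)
Gamma_xxx = -4/13, Gamma_xxy = -30/13, Gamma_xyy = 114/13, Gamma_yxx = 10/51, Gamma_yxy = -16/17, Gamma_yyy = 0
d^2x/dtau^2 = -(Gamma_xxx*(2)^2 + 2*Gamma_xxy*(2)*(-1) + Gamma_xyy*(-1)^2) = -218/13
d^2y/dtau^2 = -(Gamma_yxx*(2)^2 + 2*Gamma_yxy*(2)*(-1) + Gamma_yyy*(-1)^2) = -232/51


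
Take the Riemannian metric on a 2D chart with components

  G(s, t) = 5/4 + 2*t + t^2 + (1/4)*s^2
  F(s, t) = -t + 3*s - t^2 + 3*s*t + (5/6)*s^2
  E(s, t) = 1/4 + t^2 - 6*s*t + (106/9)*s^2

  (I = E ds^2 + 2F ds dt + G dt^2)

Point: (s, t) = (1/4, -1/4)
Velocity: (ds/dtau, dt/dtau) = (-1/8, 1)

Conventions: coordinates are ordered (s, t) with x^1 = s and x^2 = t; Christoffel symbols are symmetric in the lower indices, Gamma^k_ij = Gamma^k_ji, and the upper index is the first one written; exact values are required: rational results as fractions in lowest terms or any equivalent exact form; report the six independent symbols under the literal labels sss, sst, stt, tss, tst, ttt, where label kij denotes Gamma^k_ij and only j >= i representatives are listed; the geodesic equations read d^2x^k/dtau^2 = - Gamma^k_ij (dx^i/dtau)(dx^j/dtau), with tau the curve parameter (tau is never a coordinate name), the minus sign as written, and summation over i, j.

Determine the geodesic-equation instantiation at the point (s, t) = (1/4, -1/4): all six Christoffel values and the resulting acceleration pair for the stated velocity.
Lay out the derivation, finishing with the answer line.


E = 205/144, F = 77/96, G = 53/64 at the point
E_s = 133/18, E_t = -2, F_s = 8/3, F_t = 1/4, G_s = 1/8, G_t = 3/2
EG - F^2 = 617/1152;  g^inv = (1152/617) * [[53/64, -77/96], [-77/96, 205/144]]
first-kind symbols [ij,l] = (1/2)(d_i g_jl + d_j g_il - d_l g_ij): [ss,s] = E_s/2 = 133/36, [ss,t] = F_s - E_t/2 = 11/3, [st,s] = E_t/2 = -1, [st,t] = G_s/2 = 1/16, [tt,s] = F_t - G_s/2 = 3/16, [tt,t] = G_t/2 = 3/4
Gamma^s_ij = (G*[ij,s] - F*[ij,t])/(EG - F^2), Gamma^t_ij = (E*[ij,t] - F*[ij,s])/(EG - F^2)
Gamma_sss = 273/1234, Gamma_sst = -4047/2468, Gamma_stt = -4113/4936, Gamma_tss = 7799/1851, Gamma_tst = 2053/1234, Gamma_ttt = 4227/2468
d^2s/dtau^2 = -(Gamma_sss*(-1/8)^2 + 2*Gamma_sst*(-1/8)*(1) + Gamma_stt*(1)^2) = 33159/78976
d^2t/dtau^2 = -(Gamma_tss*(-1/8)^2 + 2*Gamma_tst*(-1/8)*(1) + Gamma_ttt*(1)^2) = -161423/118464

Answer: Gamma_sss = 273/1234, Gamma_sst = -4047/2468, Gamma_stt = -4113/4936, Gamma_tss = 7799/1851, Gamma_tst = 2053/1234, Gamma_ttt = 4227/2468; accelerations (d^2s/dtau^2, d^2t/dtau^2) = (33159/78976, -161423/118464)


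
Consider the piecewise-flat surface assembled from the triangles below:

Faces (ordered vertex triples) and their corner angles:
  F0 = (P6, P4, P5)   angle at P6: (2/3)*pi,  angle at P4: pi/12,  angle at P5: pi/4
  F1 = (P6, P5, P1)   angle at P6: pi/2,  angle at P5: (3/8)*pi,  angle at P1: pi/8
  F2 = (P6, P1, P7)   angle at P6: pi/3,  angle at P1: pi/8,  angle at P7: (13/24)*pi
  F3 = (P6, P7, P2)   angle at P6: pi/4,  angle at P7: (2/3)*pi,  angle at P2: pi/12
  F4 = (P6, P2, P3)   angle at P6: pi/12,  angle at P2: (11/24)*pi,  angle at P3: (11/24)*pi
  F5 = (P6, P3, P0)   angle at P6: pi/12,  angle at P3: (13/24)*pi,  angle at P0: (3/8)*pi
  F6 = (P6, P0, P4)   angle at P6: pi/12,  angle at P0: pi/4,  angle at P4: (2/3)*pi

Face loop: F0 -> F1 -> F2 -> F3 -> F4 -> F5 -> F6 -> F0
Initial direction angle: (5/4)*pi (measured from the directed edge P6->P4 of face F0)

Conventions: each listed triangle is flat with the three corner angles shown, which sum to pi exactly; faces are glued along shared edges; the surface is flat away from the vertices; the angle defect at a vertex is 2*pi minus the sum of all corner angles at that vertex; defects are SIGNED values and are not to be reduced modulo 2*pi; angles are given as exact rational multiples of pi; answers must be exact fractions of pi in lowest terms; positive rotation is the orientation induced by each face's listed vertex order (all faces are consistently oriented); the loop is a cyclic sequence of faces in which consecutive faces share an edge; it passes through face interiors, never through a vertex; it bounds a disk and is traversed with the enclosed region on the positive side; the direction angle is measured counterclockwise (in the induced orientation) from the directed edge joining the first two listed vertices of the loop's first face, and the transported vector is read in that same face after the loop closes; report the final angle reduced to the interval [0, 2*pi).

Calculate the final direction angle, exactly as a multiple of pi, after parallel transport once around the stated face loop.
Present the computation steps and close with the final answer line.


enclosed vertex P6: corner angles sum to 2*pi, defect = 2*pi - 2*pi = 0
summing the enclosed defects onto the initial angle, mod 2*pi in the induced orientation:
final angle = (5/4)*pi + 0 = (5/4)*pi (mod 2*pi)

Answer: final direction angle = (5/4)*pi
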